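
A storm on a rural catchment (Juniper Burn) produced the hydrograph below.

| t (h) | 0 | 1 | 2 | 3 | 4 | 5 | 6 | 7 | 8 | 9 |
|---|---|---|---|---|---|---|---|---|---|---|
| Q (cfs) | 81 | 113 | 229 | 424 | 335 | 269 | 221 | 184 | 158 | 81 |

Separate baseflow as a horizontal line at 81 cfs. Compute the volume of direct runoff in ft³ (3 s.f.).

Direct-runoff ordinates (Q − Q_b): 0.0, 32.0, 148.0, 343.0, 254.0, 188.0, 140.0, 103.0, 77.0, 0.0 cfs.
ΣQ_DR = 1285 cfs.
With Δt = 1 h = 3600 s, V = ΣQ_DR · Δt = 1285 × 3600 = 4.63 × 10^6 ft³.

V ≈ 4.63 × 10^6 ft³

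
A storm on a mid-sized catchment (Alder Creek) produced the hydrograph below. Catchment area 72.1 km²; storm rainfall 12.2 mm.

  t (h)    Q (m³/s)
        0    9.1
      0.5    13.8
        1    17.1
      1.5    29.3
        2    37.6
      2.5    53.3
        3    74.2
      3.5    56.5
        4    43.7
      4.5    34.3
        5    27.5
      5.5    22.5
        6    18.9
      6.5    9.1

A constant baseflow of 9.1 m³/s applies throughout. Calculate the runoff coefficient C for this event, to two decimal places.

C ≈ 0.65

ΣQ_DR = 319.5 m³/s; V = ΣQ_DR·Δt = 5.751 × 10^5 m³.
Runoff depth d = V / A = 7.976 mm.
C = d / P = 7.976 / 12.2 = 0.65.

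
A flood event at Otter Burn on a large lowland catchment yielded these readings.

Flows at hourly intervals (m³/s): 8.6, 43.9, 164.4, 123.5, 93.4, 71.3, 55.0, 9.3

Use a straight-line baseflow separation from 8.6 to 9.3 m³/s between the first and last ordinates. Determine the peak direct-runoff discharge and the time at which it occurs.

Q_p = 155.60 m³/s at t = 2 h

Subtracting baseflow gives direct-runoff ordinates: 0.00, 35.20, 155.60, 114.60, 84.40, 62.20, 45.80, 0.00 m³/s.
The maximum is 155.60 m³/s, occurring at the reading for t = 2 h.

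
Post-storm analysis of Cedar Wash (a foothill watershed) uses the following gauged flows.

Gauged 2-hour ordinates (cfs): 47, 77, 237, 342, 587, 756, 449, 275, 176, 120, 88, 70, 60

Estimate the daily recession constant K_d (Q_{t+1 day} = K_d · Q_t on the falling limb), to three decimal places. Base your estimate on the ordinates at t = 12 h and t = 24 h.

Between t = 12 h and t = 24 h the flow falls from 449 to 60 cfs over 6×2 h = 12 h.
Per-interval ratio K = (60/449)^(1/6) = 0.7150; K_d = K^(24/2) = 0.018.

K_d ≈ 0.018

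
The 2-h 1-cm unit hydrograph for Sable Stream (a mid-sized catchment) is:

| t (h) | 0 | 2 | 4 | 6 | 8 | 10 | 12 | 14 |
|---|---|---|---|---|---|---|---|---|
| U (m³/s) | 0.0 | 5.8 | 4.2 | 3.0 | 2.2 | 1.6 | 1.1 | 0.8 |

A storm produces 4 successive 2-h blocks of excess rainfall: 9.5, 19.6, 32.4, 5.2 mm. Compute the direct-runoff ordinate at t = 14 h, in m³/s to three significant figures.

Q ≈ 9.24 m³/s

By discrete convolution, Q_j = Σ (P_i / 10 mm) · U_{j−i}.
At t = 14 h (j=7): Q = (9.5/10)·0.8 + (19.6/10)·1.1 + (32.4/10)·1.6 + (5.2/10)·2.2 = 9.24 m³/s.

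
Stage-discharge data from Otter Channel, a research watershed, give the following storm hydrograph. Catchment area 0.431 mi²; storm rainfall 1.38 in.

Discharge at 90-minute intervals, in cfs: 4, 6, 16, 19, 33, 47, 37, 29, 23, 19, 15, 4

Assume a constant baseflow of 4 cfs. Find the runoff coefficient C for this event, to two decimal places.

C ≈ 0.80

ΣQ_DR = 204.0 cfs; V = ΣQ_DR·Δt = 1.102 × 10^6 ft³.
Runoff depth d = V / A = 1.100 in.
C = d / P = 1.100 / 1.38 = 0.80.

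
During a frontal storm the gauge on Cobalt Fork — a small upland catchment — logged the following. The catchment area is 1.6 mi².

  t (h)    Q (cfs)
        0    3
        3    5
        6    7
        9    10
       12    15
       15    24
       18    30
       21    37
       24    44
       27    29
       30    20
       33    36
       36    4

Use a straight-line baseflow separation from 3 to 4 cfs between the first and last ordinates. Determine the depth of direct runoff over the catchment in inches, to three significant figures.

Direct runoff: 0.00, 1.92, 3.83, 6.75, 11.67, 20.58, 26.50, 33.42, 40.33, 25.25, 16.17, 32.08, 0.00 cfs; ΣQ_DR = 218.5 cfs.
V = ΣQ_DR · Δt = 218.5 × 10800 s = 2.360 × 10^6 ft³.
Over A = 1.6 mi², depth = V / A = 0.635 in.

d ≈ 0.635 in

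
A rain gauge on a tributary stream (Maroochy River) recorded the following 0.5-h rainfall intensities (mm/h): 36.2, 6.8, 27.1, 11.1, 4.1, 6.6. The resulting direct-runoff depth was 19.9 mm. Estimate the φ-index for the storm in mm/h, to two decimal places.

φ ≈ 11.75 mm/h

Only the 2 blocks with intensity above φ contribute runoff: 36.2, 27.1 mm/h.
Σ(I−φ)·Δt = d  ⇒  (36.2+27.1 − 2φ)·0.5 = 19.9
φ = (63.30 − 19.9/0.5) / 2 = 11.75 mm/h.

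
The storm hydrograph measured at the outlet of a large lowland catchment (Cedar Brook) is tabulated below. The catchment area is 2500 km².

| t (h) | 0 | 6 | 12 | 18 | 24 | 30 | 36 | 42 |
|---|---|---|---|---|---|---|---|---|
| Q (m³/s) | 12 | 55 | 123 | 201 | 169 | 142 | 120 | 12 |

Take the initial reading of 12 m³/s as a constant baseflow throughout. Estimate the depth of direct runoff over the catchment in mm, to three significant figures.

d ≈ 6.38 mm

Direct runoff: 0.0, 43.0, 111.0, 189.0, 157.0, 130.0, 108.0, 0.0 m³/s; ΣQ_DR = 738.0 m³/s.
V = ΣQ_DR · Δt = 738.0 × 21600 s = 1.594 × 10^7 m³.
Over A = 2500 km², depth = V / A = 6.38 mm.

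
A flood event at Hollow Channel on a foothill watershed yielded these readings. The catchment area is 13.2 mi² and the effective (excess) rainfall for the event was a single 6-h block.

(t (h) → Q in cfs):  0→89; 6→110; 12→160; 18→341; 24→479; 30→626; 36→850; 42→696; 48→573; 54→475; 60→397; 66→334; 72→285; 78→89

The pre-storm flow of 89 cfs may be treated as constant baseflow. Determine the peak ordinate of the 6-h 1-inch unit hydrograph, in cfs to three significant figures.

Direct runoff: 0.0, 21.0, 71.0, 252.0, 390.0, 537.0, 761.0, 607.0, 484.0, 386.0, 308.0, 245.0, 196.0, 0.0 cfs; ΣQ_DR = 4258 cfs, peak = 761.0 cfs.
Runoff depth d = ΣQ_DR·Δt / A = 4258 × 21600 / (13.2 mi²) = 2.999 in.
The 1-inch UH is the DRH scaled by (1 in)/d, so U_p = 761.0 × 1/2.999 = 254 cfs.

U_p ≈ 254 cfs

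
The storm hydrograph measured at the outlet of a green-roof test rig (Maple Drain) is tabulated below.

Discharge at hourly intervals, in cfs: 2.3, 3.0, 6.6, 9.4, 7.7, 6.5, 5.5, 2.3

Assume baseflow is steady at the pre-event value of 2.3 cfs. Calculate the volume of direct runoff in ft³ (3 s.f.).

Direct-runoff ordinates (Q − Q_b): 0.0, 0.7, 4.3, 7.1, 5.4, 4.2, 3.2, 0.0 cfs.
ΣQ_DR = 24.90 cfs.
With Δt = 1 h = 3600 s, V = ΣQ_DR · Δt = 24.90 × 3600 = 89600 ft³.

V ≈ 89600 ft³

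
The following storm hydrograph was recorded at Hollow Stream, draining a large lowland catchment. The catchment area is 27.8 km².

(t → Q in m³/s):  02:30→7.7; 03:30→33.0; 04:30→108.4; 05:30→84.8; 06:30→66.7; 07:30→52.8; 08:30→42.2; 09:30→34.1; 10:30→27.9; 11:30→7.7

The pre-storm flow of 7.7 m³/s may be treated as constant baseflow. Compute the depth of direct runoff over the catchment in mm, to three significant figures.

Direct runoff: 0.0, 25.3, 100.7, 77.1, 59.0, 45.1, 34.5, 26.4, 20.2, 0.0 m³/s; ΣQ_DR = 388.3 m³/s.
V = ΣQ_DR · Δt = 388.3 × 3600 s = 1.398 × 10^6 m³.
Over A = 27.8 km², depth = V / A = 50.3 mm.

d ≈ 50.3 mm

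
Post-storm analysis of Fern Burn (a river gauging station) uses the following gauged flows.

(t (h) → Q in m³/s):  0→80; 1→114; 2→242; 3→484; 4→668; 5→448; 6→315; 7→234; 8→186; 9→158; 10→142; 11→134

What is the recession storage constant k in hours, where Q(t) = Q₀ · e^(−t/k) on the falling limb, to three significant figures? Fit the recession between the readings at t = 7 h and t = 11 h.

On the falling limb, Q drops from 234 to 134 m³/s between t = 7 h and t = 11 h (Δt = 4 h).
k = −Δt / ln(Q₂/Q₁) = −4 / ln(134/234) = 7.18 h.

k ≈ 7.18 h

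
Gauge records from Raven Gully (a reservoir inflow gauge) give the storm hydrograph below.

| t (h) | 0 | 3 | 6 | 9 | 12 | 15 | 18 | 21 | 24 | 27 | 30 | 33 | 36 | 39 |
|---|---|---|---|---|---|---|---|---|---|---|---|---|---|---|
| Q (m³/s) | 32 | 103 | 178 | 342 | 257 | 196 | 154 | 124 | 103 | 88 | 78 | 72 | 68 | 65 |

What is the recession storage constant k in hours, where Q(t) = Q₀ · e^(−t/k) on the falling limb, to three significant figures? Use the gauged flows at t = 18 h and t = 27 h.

k ≈ 16.1 h

On the falling limb, Q drops from 154 to 88 m³/s between t = 18 h and t = 27 h (Δt = 9 h).
k = −Δt / ln(Q₂/Q₁) = −9 / ln(88/154) = 16.1 h.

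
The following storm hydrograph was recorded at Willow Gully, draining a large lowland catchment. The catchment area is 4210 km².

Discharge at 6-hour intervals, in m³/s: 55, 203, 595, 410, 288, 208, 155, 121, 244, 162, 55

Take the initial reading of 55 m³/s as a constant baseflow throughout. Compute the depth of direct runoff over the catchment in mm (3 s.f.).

d ≈ 9.70 mm

Direct runoff: 0.0, 148.0, 540.0, 355.0, 233.0, 153.0, 100.0, 66.0, 189.0, 107.0, 0.0 m³/s; ΣQ_DR = 1891 m³/s.
V = ΣQ_DR · Δt = 1891 × 21600 s = 4.085 × 10^7 m³.
Over A = 4210 km², depth = V / A = 9.70 mm.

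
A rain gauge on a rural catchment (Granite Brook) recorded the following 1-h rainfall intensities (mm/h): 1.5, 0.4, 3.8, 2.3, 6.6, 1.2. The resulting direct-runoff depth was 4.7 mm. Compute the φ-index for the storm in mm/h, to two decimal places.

Only the 2 blocks with intensity above φ contribute runoff: 3.8, 6.6 mm/h.
Σ(I−φ)·Δt = d  ⇒  (3.8+6.6 − 2φ)·1 = 4.7
φ = (10.40 − 4.7/1) / 2 = 2.85 mm/h.

φ ≈ 2.85 mm/h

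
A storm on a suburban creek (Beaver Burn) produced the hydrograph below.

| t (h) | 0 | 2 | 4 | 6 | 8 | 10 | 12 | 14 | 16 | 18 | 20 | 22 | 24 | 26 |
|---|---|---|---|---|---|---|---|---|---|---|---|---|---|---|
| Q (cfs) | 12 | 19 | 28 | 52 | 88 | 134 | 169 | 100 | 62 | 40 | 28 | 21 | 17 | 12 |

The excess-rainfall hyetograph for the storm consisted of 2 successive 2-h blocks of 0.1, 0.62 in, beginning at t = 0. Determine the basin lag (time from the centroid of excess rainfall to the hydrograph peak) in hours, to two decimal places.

Centroid of excess rainfall: t_c = Σ P_i·t̄_i / ΣP_i = 2.7222 h (block centres at 1, 3 h).
Hydrograph peak occurs at t = 12 h, so basin lag t_L = 12 − 2.7222 = 9.28 h.

t_L ≈ 9.28 h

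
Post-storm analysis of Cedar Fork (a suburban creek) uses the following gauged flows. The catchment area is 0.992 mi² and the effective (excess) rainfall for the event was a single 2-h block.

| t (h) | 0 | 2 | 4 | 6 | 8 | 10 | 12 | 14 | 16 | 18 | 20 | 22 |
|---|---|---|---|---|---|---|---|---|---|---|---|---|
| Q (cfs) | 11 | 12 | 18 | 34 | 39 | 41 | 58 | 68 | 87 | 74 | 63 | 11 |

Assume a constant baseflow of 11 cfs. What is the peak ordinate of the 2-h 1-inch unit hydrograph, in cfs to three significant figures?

U_p ≈ 63.4 cfs

Direct runoff: 0.0, 1.0, 7.0, 23.0, 28.0, 30.0, 47.0, 57.0, 76.0, 63.0, 52.0, 0.0 cfs; ΣQ_DR = 384.0 cfs, peak = 76.0 cfs.
Runoff depth d = ΣQ_DR·Δt / A = 384.0 × 7200 / (0.992 mi²) = 1.200 in.
The 1-inch UH is the DRH scaled by (1 in)/d, so U_p = 76.0 × 1/1.200 = 63.4 cfs.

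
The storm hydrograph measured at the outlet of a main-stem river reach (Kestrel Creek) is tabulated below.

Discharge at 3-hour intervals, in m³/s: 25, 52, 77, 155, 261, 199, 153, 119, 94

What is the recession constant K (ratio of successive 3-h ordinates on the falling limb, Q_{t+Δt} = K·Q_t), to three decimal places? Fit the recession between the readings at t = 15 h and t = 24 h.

Using the recession-limb readings at t = 15 h and t = 24 h: Q falls from 199 to 94 m³/s over 3 intervals.
K = (Q₂/Q₁)^(1/3) = (94/199)^(1/3) = 0.779.

K ≈ 0.779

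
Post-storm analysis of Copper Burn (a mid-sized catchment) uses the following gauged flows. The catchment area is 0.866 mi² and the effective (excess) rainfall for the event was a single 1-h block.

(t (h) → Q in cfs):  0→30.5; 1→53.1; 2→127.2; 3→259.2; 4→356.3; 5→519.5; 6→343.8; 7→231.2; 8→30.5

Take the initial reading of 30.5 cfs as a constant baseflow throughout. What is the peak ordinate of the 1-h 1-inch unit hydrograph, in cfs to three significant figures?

U_p ≈ 163 cfs

Direct runoff: 0.0, 22.6, 96.7, 228.7, 325.8, 489.0, 313.3, 200.7, 0.0 cfs; ΣQ_DR = 1677 cfs, peak = 489.0 cfs.
Runoff depth d = ΣQ_DR·Δt / A = 1677 × 3600 / (0.866 mi²) = 3.000 in.
The 1-inch UH is the DRH scaled by (1 in)/d, so U_p = 489.0 × 1/3.000 = 163 cfs.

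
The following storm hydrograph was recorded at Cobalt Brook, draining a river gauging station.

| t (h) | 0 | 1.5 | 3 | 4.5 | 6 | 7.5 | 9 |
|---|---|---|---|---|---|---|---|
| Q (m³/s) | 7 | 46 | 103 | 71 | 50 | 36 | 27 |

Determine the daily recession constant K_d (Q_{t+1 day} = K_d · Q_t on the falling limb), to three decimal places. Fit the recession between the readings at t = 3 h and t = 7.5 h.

Between t = 3 h and t = 7.5 h the flow falls from 103 to 36 m³/s over 3×1.5 h = 4.5 h.
Per-interval ratio K = (36/103)^(1/3) = 0.7044; K_d = K^(24/1.5) = 0.004.

K_d ≈ 0.004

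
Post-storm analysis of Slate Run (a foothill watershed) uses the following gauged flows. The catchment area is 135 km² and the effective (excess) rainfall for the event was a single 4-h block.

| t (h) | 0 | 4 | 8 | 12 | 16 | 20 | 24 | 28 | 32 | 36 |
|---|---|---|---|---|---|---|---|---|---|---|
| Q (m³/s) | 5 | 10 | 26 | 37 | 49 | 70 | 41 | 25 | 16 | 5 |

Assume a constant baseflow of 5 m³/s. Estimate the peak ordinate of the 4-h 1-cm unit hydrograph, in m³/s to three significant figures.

U_p ≈ 26.0 m³/s

Direct runoff: 0.0, 5.0, 21.0, 32.0, 44.0, 65.0, 36.0, 20.0, 11.0, 0.0 m³/s; ΣQ_DR = 234.0 m³/s, peak = 65.0 m³/s.
Runoff depth d = ΣQ_DR·Δt / A = 234.0 × 14400 / (135 km²) = 24.96 mm.
The 1-cm UH is the DRH scaled by (10 mm)/d, so U_p = 65.0 × 10/24.96 = 26.0 m³/s.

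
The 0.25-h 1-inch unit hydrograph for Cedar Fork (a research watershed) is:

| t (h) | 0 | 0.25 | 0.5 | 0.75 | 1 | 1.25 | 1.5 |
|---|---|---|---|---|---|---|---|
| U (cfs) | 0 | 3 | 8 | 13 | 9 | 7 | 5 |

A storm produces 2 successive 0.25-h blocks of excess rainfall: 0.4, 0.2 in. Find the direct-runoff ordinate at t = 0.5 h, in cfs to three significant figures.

By discrete convolution, Q_j = Σ (P_i / 1 in) · U_{j−i}.
At t = 0.5 h (j=2): Q = (0.4/1)·8 + (0.2/1)·3 = 3.80 cfs.

Q ≈ 3.80 cfs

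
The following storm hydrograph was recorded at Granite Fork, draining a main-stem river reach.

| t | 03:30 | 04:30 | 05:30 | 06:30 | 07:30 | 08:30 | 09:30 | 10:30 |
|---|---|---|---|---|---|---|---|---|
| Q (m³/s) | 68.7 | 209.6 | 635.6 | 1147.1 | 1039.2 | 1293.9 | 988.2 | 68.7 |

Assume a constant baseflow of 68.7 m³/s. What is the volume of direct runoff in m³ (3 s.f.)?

V ≈ 1.76 × 10^7 m³

Direct-runoff ordinates (Q − Q_b): 0.0, 140.9, 566.9, 1078.4, 970.5, 1225.2, 919.5, 0.0 m³/s.
ΣQ_DR = 4901 m³/s.
With Δt = 1 h = 3600 s, V = ΣQ_DR · Δt = 4901 × 3600 = 1.76 × 10^7 m³.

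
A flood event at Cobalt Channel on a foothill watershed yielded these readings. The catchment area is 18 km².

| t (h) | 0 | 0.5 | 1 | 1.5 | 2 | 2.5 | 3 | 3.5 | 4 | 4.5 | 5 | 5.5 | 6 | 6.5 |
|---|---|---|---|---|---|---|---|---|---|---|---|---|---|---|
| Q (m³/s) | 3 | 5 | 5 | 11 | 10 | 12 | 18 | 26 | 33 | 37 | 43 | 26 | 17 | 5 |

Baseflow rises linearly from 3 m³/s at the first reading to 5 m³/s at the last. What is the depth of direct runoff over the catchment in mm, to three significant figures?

Direct runoff: 0.00, 1.85, 1.69, 7.54, 6.38, 8.23, 14.08, 21.92, 28.77, 32.62, 38.46, 21.31, 12.15, 0.00 m³/s; ΣQ_DR = 195.0 m³/s.
V = ΣQ_DR · Δt = 195.0 × 1800 s = 3.510 × 10^5 m³.
Over A = 18 km², depth = V / A = 19.5 mm.

d ≈ 19.5 mm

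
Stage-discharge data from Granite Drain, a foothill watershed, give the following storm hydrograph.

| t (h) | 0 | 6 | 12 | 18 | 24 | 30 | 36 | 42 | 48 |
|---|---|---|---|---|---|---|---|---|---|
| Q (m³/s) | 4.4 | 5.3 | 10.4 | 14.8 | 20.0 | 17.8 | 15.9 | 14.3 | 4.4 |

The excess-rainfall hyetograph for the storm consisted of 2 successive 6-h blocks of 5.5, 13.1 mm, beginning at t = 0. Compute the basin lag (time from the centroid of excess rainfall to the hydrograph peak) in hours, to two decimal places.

Centroid of excess rainfall: t_c = Σ P_i·t̄_i / ΣP_i = 7.2258 h (block centres at 3, 9 h).
Hydrograph peak occurs at t = 24 h, so basin lag t_L = 24 − 7.2258 = 16.77 h.

t_L ≈ 16.77 h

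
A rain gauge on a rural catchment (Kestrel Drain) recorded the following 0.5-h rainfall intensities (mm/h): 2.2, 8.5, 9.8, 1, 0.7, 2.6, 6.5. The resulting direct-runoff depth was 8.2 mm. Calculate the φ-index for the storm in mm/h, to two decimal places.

φ ≈ 2.80 mm/h

Only the 3 blocks with intensity above φ contribute runoff: 8.5, 9.8, 6.5 mm/h.
Σ(I−φ)·Δt = d  ⇒  (8.5+9.8+6.5 − 3φ)·0.5 = 8.2
φ = (24.80 − 8.2/0.5) / 3 = 2.80 mm/h.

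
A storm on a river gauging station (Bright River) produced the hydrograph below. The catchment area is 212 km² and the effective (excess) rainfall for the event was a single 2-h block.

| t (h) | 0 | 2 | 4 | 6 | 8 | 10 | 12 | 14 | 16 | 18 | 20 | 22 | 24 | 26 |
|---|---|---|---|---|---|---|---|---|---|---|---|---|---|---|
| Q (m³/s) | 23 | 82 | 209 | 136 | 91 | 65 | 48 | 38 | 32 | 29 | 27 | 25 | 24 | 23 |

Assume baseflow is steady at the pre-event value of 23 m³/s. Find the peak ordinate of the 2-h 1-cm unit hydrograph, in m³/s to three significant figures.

Direct runoff: 0.0, 59.0, 186.0, 113.0, 68.0, 42.0, 25.0, 15.0, 9.0, 6.0, 4.0, 2.0, 1.0, 0.0 m³/s; ΣQ_DR = 530.0 m³/s, peak = 186.0 m³/s.
Runoff depth d = ΣQ_DR·Δt / A = 530.0 × 7200 / (212 km²) = 18.00 mm.
The 1-cm UH is the DRH scaled by (10 mm)/d, so U_p = 186.0 × 10/18.00 = 103 m³/s.

U_p ≈ 103 m³/s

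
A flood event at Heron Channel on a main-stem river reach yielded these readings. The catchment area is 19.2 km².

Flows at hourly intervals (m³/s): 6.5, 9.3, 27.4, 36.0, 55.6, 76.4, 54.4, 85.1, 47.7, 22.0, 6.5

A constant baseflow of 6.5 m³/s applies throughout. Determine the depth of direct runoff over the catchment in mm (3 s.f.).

d ≈ 66.6 mm

Direct runoff: 0.0, 2.8, 20.9, 29.5, 49.1, 69.9, 47.9, 78.6, 41.2, 15.5, 0.0 m³/s; ΣQ_DR = 355.4 m³/s.
V = ΣQ_DR · Δt = 355.4 × 3600 s = 1.279 × 10^6 m³.
Over A = 19.2 km², depth = V / A = 66.6 mm.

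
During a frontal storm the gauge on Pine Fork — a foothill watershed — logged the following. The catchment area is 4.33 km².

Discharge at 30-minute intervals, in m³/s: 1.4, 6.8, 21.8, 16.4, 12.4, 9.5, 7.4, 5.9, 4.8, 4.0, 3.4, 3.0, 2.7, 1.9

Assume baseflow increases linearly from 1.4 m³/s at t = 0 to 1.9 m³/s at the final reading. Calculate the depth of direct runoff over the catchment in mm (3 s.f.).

Direct runoff: 0.00, 5.36, 20.32, 14.88, 10.85, 7.91, 5.77, 4.23, 3.09, 2.25, 1.62, 1.18, 0.84, 0.00 m³/s; ΣQ_DR = 78.30 m³/s.
V = ΣQ_DR · Δt = 78.30 × 1800 s = 1.409 × 10^5 m³.
Over A = 4.33 km², depth = V / A = 32.5 mm.

d ≈ 32.5 mm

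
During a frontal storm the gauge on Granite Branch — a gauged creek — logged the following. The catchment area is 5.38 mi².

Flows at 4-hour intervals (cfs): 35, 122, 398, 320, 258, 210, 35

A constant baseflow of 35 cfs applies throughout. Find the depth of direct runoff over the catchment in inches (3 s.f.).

d ≈ 1.31 in

Direct runoff: 0.0, 87.0, 363.0, 285.0, 223.0, 175.0, 0.0 cfs; ΣQ_DR = 1133 cfs.
V = ΣQ_DR · Δt = 1133 × 14400 s = 1.632 × 10^7 ft³.
Over A = 5.38 mi², depth = V / A = 1.31 in.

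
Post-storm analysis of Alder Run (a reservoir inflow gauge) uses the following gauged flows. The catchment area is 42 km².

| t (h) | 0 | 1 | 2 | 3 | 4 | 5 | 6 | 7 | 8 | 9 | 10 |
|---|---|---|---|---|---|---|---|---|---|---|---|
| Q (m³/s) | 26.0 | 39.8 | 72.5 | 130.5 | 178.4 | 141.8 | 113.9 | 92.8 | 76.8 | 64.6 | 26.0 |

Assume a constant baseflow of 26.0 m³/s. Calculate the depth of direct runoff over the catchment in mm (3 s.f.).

d ≈ 58.0 mm

Direct runoff: 0.0, 13.8, 46.5, 104.5, 152.4, 115.8, 87.9, 66.8, 50.8, 38.6, 0.0 m³/s; ΣQ_DR = 677.1 m³/s.
V = ΣQ_DR · Δt = 677.1 × 3600 s = 2.438 × 10^6 m³.
Over A = 42 km², depth = V / A = 58.0 mm.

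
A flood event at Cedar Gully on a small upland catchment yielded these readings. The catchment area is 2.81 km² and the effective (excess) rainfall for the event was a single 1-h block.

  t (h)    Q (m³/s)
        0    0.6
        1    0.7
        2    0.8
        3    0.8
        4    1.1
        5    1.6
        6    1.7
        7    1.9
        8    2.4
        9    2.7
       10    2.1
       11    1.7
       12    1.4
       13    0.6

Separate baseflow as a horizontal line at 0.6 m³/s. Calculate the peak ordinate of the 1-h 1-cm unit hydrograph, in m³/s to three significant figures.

Direct runoff: 0.0, 0.1, 0.2, 0.2, 0.5, 1.0, 1.1, 1.3, 1.8, 2.1, 1.5, 1.1, 0.8, 0.0 m³/s; ΣQ_DR = 11.70 m³/s, peak = 2.1 m³/s.
Runoff depth d = ΣQ_DR·Δt / A = 11.70 × 3600 / (2.81 km²) = 14.99 mm.
The 1-cm UH is the DRH scaled by (10 mm)/d, so U_p = 2.1 × 10/14.99 = 1.40 m³/s.

U_p ≈ 1.40 m³/s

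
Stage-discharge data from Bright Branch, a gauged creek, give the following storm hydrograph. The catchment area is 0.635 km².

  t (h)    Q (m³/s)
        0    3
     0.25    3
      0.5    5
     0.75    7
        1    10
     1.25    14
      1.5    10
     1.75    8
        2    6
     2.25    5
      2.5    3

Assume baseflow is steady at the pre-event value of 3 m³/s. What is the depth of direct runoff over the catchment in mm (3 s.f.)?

Direct runoff: 0.0, 0.0, 2.0, 4.0, 7.0, 11.0, 7.0, 5.0, 3.0, 2.0, 0.0 m³/s; ΣQ_DR = 41.00 m³/s.
V = ΣQ_DR · Δt = 41.00 × 900 s = 36900 m³.
Over A = 0.635 km², depth = V / A = 58.1 mm.

d ≈ 58.1 mm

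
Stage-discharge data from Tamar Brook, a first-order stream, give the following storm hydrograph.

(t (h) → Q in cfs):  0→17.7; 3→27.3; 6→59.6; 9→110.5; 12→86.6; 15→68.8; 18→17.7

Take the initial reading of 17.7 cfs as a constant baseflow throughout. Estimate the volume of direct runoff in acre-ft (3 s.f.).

Direct-runoff ordinates (Q − Q_b): 0.0, 9.6, 41.9, 92.8, 68.9, 51.1, 0.0 cfs.
ΣQ_DR = 264.3 cfs.
With Δt = 3 h = 10800 s, V = ΣQ_DR · Δt = 264.3 × 10800 = 2.85 × 10^6 ft³ = 65.5 acre-ft.

V ≈ 65.5 acre-ft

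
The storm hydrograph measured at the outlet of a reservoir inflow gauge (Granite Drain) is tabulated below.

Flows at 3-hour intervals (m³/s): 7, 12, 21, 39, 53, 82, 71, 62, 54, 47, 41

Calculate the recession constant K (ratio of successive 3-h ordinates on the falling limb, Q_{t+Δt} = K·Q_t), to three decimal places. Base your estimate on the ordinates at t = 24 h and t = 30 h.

K ≈ 0.871

Using the recession-limb readings at t = 24 h and t = 30 h: Q falls from 54 to 41 m³/s over 2 intervals.
K = (Q₂/Q₁)^(1/2) = (41/54)^(1/2) = 0.871.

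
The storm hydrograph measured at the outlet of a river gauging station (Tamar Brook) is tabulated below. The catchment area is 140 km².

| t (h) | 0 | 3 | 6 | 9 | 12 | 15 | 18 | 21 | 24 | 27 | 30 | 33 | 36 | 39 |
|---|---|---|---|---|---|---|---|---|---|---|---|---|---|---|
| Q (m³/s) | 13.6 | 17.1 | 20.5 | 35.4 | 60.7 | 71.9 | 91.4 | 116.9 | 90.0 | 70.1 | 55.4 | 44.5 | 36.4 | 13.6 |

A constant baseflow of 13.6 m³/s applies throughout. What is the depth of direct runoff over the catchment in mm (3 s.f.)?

d ≈ 42.2 mm

Direct runoff: 0.0, 3.5, 6.9, 21.8, 47.1, 58.3, 77.8, 103.3, 76.4, 56.5, 41.8, 30.9, 22.8, 0.0 m³/s; ΣQ_DR = 547.1 m³/s.
V = ΣQ_DR · Δt = 547.1 × 10800 s = 5.909 × 10^6 m³.
Over A = 140 km², depth = V / A = 42.2 mm.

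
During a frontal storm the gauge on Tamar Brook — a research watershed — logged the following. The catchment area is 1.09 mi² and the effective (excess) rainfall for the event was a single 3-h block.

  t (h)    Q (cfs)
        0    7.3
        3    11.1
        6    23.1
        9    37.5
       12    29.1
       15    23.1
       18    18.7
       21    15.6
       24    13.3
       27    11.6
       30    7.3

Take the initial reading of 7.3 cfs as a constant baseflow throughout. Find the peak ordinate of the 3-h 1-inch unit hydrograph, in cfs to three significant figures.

Direct runoff: 0.0, 3.8, 15.8, 30.2, 21.8, 15.8, 11.4, 8.3, 6.0, 4.3, 0.0 cfs; ΣQ_DR = 117.4 cfs, peak = 30.2 cfs.
Runoff depth d = ΣQ_DR·Δt / A = 117.4 × 10800 / (1.09 mi²) = 0.5007 in.
The 1-inch UH is the DRH scaled by (1 in)/d, so U_p = 30.2 × 1/0.5007 = 60.3 cfs.

U_p ≈ 60.3 cfs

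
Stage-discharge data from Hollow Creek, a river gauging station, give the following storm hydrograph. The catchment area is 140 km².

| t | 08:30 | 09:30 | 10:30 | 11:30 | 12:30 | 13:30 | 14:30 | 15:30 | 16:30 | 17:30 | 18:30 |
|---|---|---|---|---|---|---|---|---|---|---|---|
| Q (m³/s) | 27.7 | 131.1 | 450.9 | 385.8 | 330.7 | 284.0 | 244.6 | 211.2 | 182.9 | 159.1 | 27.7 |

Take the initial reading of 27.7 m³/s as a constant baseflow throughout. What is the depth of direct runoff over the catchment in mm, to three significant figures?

d ≈ 54.8 mm

Direct runoff: 0.0, 103.4, 423.2, 358.1, 303.0, 256.3, 216.9, 183.5, 155.2, 131.4, 0.0 m³/s; ΣQ_DR = 2131 m³/s.
V = ΣQ_DR · Δt = 2131 × 3600 s = 7.672 × 10^6 m³.
Over A = 140 km², depth = V / A = 54.8 mm.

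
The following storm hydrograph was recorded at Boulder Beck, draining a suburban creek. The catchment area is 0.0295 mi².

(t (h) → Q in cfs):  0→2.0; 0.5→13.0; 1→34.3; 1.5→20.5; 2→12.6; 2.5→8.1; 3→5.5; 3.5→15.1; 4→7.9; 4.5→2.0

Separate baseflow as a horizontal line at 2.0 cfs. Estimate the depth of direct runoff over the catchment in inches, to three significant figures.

Direct runoff: 0.0, 11.0, 32.3, 18.5, 10.6, 6.1, 3.5, 13.1, 5.9, 0.0 cfs; ΣQ_DR = 101.0 cfs.
V = ΣQ_DR · Δt = 101.0 × 1800 s = 1.818 × 10^5 ft³.
Over A = 0.0295 mi², depth = V / A = 2.65 in.

d ≈ 2.65 in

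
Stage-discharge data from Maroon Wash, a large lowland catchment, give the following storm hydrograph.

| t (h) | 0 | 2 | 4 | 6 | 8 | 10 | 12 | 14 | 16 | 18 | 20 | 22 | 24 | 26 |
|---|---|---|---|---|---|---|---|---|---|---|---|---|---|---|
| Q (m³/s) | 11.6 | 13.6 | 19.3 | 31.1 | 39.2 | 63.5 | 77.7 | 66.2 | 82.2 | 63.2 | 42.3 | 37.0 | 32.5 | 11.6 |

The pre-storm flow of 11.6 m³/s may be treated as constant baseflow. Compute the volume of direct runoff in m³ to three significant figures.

V ≈ 3.09 × 10^6 m³

Direct-runoff ordinates (Q − Q_b): 0.0, 2.0, 7.7, 19.5, 27.6, 51.9, 66.1, 54.6, 70.6, 51.6, 30.7, 25.4, 20.9, 0.0 m³/s.
ΣQ_DR = 428.6 m³/s.
With Δt = 2 h = 7200 s, V = ΣQ_DR · Δt = 428.6 × 7200 = 3.09 × 10^6 m³.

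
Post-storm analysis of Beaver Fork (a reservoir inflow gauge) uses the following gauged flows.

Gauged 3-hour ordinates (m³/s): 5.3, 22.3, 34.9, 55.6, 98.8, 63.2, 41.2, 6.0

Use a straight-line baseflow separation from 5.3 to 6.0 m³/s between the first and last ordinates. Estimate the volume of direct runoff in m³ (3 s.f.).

Direct-runoff ordinates (Q − Q_b): 0.00, 16.90, 29.40, 50.00, 93.10, 57.40, 35.30, 0.00 m³/s.
ΣQ_DR = 282.1 m³/s.
With Δt = 3 h = 10800 s, V = ΣQ_DR · Δt = 282.1 × 10800 = 3.05 × 10^6 m³.

V ≈ 3.05 × 10^6 m³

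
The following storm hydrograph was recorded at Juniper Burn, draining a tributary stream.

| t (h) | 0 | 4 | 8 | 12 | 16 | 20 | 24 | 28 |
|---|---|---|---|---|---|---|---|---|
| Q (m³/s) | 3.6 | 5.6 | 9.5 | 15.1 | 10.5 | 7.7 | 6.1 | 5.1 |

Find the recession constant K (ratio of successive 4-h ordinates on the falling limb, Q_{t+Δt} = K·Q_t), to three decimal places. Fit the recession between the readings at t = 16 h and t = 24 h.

Using the recession-limb readings at t = 16 h and t = 24 h: Q falls from 10.5 to 6.1 m³/s over 2 intervals.
K = (Q₂/Q₁)^(1/2) = (6.1/10.5)^(1/2) = 0.762.

K ≈ 0.762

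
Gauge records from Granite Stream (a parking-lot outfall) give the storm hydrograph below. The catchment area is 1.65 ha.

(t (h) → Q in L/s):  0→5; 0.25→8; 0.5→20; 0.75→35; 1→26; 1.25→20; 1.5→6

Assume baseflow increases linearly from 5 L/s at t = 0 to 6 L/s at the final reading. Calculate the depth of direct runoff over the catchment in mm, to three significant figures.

Direct runoff: 0.00, 2.83, 14.67, 29.50, 20.33, 14.17, 0.00 L/s; ΣQ_DR = 81.50 L/s.
V = ΣQ_DR · Δt = 81.50 × 900 s = 73350 L.
Over A = 1.65 ha, depth = V / A = 4.45 mm.

d ≈ 4.45 mm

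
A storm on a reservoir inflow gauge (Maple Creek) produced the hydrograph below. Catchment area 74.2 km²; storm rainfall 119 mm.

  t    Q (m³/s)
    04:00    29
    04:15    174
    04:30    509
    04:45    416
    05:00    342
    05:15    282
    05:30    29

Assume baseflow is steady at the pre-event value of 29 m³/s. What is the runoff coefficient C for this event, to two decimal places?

C ≈ 0.16

ΣQ_DR = 1578 m³/s; V = ΣQ_DR·Δt = 1.420 × 10^6 m³.
Runoff depth d = V / A = 19.14 mm.
C = d / P = 19.14 / 119 = 0.16.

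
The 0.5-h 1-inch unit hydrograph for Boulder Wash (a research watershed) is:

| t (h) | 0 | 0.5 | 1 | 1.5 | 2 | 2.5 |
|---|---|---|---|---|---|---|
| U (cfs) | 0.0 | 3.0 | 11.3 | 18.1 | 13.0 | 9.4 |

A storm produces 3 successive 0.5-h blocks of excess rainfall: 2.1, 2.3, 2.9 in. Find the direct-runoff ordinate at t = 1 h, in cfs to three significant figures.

By discrete convolution, Q_j = Σ (P_i / 1 in) · U_{j−i}.
At t = 1 h (j=2): Q = (2.1/1)·11.3 + (2.3/1)·3.0 + (2.9/1)·0.0 = 30.6 cfs.

Q ≈ 30.6 cfs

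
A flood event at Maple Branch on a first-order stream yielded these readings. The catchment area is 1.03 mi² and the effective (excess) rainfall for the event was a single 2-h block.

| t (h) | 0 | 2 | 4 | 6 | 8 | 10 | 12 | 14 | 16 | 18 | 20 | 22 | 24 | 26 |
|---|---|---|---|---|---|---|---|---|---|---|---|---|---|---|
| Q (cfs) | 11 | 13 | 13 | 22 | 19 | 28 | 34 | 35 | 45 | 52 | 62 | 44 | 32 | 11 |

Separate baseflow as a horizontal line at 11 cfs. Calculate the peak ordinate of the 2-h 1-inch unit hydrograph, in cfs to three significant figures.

U_p ≈ 63.5 cfs

Direct runoff: 0.0, 2.0, 2.0, 11.0, 8.0, 17.0, 23.0, 24.0, 34.0, 41.0, 51.0, 33.0, 21.0, 0.0 cfs; ΣQ_DR = 267.0 cfs, peak = 51.0 cfs.
Runoff depth d = ΣQ_DR·Δt / A = 267.0 × 7200 / (1.03 mi²) = 0.8034 in.
The 1-inch UH is the DRH scaled by (1 in)/d, so U_p = 51.0 × 1/0.8034 = 63.5 cfs.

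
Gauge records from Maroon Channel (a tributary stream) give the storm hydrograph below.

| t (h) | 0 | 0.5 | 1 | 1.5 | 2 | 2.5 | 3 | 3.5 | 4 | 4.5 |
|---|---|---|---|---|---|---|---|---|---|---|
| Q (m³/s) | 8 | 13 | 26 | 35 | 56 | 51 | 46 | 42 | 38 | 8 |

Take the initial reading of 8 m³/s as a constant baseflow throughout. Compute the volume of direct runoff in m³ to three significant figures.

V ≈ 4.37 × 10^5 m³

Direct-runoff ordinates (Q − Q_b): 0.0, 5.0, 18.0, 27.0, 48.0, 43.0, 38.0, 34.0, 30.0, 0.0 m³/s.
ΣQ_DR = 243.0 m³/s.
With Δt = 0.5 h = 1800 s, V = ΣQ_DR · Δt = 243.0 × 1800 = 4.37 × 10^5 m³.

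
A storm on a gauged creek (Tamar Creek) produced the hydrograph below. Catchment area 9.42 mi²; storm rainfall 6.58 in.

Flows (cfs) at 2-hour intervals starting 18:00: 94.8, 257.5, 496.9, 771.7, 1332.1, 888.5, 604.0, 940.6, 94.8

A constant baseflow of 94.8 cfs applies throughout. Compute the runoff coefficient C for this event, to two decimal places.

C ≈ 0.23

ΣQ_DR = 4628 cfs; V = ΣQ_DR·Δt = 3.332 × 10^7 ft³.
Runoff depth d = V / A = 1.523 in.
C = d / P = 1.523 / 6.58 = 0.23.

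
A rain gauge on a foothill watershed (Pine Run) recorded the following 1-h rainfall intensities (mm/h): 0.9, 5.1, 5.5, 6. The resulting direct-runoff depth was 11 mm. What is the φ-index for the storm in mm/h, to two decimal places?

φ ≈ 1.87 mm/h

Only the 3 blocks with intensity above φ contribute runoff: 5.1, 5.5, 6 mm/h.
Σ(I−φ)·Δt = d  ⇒  (5.1+5.5+6 − 3φ)·1 = 11
φ = (16.60 − 11/1) / 3 = 1.87 mm/h.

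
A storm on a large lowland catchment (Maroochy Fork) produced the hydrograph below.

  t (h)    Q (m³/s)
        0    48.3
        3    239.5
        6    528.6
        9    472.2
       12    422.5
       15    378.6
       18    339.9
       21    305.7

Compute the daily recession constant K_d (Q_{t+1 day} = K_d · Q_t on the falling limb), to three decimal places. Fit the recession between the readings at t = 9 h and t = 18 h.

K_d ≈ 0.416

Between t = 9 h and t = 18 h the flow falls from 472.2 to 339.9 m³/s over 3×3 h = 9 h.
Per-interval ratio K = (339.9/472.2)^(1/3) = 0.8962; K_d = K^(24/3) = 0.416.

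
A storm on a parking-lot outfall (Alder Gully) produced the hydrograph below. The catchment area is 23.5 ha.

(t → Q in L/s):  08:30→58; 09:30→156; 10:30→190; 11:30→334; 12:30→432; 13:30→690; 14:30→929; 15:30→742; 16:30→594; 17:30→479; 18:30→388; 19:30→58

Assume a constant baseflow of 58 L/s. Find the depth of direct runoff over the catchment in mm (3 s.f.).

Direct runoff: 0.0, 98.0, 132.0, 276.0, 374.0, 632.0, 871.0, 684.0, 536.0, 421.0, 330.0, 0.0 L/s; ΣQ_DR = 4354 L/s.
V = ΣQ_DR · Δt = 4354 × 3600 s = 1.567 × 10^7 L.
Over A = 23.5 ha, depth = V / A = 66.7 mm.

d ≈ 66.7 mm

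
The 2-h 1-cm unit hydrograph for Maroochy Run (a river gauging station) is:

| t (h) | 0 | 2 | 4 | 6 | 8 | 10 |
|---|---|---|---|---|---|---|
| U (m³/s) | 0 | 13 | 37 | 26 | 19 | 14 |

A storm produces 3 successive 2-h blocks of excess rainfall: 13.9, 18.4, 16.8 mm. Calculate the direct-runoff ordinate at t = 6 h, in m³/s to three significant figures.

Q ≈ 126 m³/s

By discrete convolution, Q_j = Σ (P_i / 10 mm) · U_{j−i}.
At t = 6 h (j=3): Q = (13.9/10)·26 + (18.4/10)·37 + (16.8/10)·13 = 126 m³/s.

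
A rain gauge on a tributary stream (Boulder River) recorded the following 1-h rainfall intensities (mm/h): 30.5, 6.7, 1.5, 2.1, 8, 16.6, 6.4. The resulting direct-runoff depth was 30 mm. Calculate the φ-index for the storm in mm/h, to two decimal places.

Only the 2 blocks with intensity above φ contribute runoff: 30.5, 16.6 mm/h.
Σ(I−φ)·Δt = d  ⇒  (30.5+16.6 − 2φ)·1 = 30
φ = (47.10 − 30/1) / 2 = 8.55 mm/h.

φ ≈ 8.55 mm/h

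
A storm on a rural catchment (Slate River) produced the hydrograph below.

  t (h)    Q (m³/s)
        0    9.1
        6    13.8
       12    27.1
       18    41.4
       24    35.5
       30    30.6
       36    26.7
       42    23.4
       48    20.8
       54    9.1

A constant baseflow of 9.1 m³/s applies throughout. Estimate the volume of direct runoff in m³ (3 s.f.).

Direct-runoff ordinates (Q − Q_b): 0.0, 4.7, 18.0, 32.3, 26.4, 21.5, 17.6, 14.3, 11.7, 0.0 m³/s.
ΣQ_DR = 146.5 m³/s.
With Δt = 6 h = 21600 s, V = ΣQ_DR · Δt = 146.5 × 21600 = 3.16 × 10^6 m³.

V ≈ 3.16 × 10^6 m³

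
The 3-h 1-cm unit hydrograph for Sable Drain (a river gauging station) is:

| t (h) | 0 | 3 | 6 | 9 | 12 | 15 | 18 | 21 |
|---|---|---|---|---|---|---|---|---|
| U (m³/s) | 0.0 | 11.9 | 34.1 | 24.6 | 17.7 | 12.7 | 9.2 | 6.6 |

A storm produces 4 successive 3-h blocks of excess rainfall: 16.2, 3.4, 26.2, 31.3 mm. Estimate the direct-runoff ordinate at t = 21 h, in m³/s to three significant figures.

By discrete convolution, Q_j = Σ (P_i / 10 mm) · U_{j−i}.
At t = 21 h (j=7): Q = (16.2/10)·6.6 + (3.4/10)·9.2 + (26.2/10)·12.7 + (31.3/10)·17.7 = 102 m³/s.

Q ≈ 102 m³/s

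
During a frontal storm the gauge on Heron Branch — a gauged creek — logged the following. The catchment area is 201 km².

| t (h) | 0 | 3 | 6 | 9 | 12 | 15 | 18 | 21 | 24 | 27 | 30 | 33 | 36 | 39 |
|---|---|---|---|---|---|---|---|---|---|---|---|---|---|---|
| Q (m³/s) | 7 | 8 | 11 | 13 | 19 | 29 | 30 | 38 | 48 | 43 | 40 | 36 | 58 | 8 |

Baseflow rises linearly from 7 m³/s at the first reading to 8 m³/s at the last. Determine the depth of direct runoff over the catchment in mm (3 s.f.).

d ≈ 15.2 mm

Direct runoff: 0.00, 0.92, 3.85, 5.77, 11.69, 21.62, 22.54, 30.46, 40.38, 35.31, 32.23, 28.15, 50.08, 0.00 m³/s; ΣQ_DR = 283.0 m³/s.
V = ΣQ_DR · Δt = 283.0 × 10800 s = 3.056 × 10^6 m³.
Over A = 201 km², depth = V / A = 15.2 mm.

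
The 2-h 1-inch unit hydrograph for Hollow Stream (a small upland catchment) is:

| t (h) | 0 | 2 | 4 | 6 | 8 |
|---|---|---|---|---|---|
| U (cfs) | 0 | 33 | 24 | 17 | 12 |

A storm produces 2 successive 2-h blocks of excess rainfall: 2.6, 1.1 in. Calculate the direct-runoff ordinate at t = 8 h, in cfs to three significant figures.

Q ≈ 49.9 cfs

By discrete convolution, Q_j = Σ (P_i / 1 in) · U_{j−i}.
At t = 8 h (j=4): Q = (2.6/1)·12 + (1.1/1)·17 = 49.9 cfs.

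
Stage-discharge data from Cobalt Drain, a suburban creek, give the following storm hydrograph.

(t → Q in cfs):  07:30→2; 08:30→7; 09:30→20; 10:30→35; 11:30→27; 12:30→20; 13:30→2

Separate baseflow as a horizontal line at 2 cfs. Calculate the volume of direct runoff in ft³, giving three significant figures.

Direct-runoff ordinates (Q − Q_b): 0.0, 5.0, 18.0, 33.0, 25.0, 18.0, 0.0 cfs.
ΣQ_DR = 99.00 cfs.
With Δt = 1 h = 3600 s, V = ΣQ_DR · Δt = 99.00 × 3600 = 3.56 × 10^5 ft³.

V ≈ 3.56 × 10^5 ft³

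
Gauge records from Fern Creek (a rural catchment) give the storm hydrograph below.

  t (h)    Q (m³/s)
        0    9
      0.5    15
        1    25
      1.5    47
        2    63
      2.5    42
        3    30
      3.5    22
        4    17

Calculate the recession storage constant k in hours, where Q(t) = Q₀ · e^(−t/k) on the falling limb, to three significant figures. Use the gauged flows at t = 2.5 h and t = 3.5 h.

k ≈ 1.55 h

On the falling limb, Q drops from 42 to 22 m³/s between t = 2.5 h and t = 3.5 h (Δt = 1 h).
k = −Δt / ln(Q₂/Q₁) = −1 / ln(22/42) = 1.55 h.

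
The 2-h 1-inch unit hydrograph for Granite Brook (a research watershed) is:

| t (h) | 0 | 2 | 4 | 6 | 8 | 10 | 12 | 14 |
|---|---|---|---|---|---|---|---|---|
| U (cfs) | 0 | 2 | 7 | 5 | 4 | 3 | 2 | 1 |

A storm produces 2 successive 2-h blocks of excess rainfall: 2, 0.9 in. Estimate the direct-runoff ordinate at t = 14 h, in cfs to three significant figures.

Q ≈ 3.80 cfs

By discrete convolution, Q_j = Σ (P_i / 1 in) · U_{j−i}.
At t = 14 h (j=7): Q = (2/1)·1 + (0.9/1)·2 = 3.80 cfs.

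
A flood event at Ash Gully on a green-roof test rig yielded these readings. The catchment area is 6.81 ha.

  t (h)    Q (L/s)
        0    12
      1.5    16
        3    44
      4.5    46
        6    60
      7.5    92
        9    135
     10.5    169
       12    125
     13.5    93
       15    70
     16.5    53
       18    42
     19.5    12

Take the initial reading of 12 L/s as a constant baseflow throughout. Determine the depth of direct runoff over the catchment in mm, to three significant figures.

d ≈ 63.5 mm

Direct runoff: 0.0, 4.0, 32.0, 34.0, 48.0, 80.0, 123.0, 157.0, 113.0, 81.0, 58.0, 41.0, 30.0, 0.0 L/s; ΣQ_DR = 801.0 L/s.
V = ΣQ_DR · Δt = 801.0 × 5400 s = 4.325 × 10^6 L.
Over A = 6.81 ha, depth = V / A = 63.5 mm.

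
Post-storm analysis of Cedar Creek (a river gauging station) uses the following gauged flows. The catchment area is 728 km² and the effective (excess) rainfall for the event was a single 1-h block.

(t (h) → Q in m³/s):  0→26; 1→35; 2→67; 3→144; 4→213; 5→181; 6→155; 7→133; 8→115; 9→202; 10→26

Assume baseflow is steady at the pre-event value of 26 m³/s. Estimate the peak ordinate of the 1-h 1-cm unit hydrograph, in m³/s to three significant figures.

Direct runoff: 0.0, 9.0, 41.0, 118.0, 187.0, 155.0, 129.0, 107.0, 89.0, 176.0, 0.0 m³/s; ΣQ_DR = 1011 m³/s, peak = 187.0 m³/s.
Runoff depth d = ΣQ_DR·Δt / A = 1011 × 3600 / (728 km²) = 4.999 mm.
The 1-cm UH is the DRH scaled by (10 mm)/d, so U_p = 187.0 × 10/4.999 = 374 m³/s.

U_p ≈ 374 m³/s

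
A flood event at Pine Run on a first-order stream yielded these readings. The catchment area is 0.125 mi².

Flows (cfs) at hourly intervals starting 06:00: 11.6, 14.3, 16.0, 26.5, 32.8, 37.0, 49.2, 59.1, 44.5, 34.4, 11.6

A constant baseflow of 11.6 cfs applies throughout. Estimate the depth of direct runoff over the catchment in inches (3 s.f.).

Direct runoff: 0.0, 2.7, 4.4, 14.9, 21.2, 25.4, 37.6, 47.5, 32.9, 22.8, 0.0 cfs; ΣQ_DR = 209.4 cfs.
V = ΣQ_DR · Δt = 209.4 × 3600 s = 7.538 × 10^5 ft³.
Over A = 0.125 mi², depth = V / A = 2.60 in.

d ≈ 2.60 in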